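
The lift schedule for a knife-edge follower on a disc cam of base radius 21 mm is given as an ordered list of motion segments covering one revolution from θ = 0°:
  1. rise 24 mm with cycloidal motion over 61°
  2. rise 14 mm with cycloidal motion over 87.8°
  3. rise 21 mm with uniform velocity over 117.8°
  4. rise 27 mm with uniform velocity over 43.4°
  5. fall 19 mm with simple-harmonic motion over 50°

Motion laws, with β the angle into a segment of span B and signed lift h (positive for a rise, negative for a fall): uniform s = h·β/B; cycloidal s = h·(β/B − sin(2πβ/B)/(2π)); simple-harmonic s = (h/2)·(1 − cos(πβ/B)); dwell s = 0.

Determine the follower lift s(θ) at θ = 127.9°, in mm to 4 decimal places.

seg 1 [0°–61°] cycloidal, h=24: full span → s += 24 → s = 24.0000
seg 2 [61°–148.8°] cycloidal, h=14: θ=127.9° here. β=66.9, B=87.8. 14·(0.7620 − sin(2π·0.7620)/(2π)) = 12.8893 → s = 36.8893

36.8893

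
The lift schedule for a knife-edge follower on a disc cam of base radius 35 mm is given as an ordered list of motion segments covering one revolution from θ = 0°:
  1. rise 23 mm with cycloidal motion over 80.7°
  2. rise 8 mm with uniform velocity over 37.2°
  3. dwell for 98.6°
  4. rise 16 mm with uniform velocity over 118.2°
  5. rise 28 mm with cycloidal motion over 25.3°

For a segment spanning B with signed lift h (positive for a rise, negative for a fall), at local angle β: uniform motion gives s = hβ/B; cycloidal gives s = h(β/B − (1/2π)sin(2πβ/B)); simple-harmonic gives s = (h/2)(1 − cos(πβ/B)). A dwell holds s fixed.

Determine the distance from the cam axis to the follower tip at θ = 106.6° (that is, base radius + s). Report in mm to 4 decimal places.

seg 1 [0°–80.7°] cycloidal, h=23: full span → s += 23 → s = 23.0000
seg 2 [80.7°–117.9°] uniform, h=8: θ=106.6° here. β=25.9, B=37.2. 8·25.9/37.2 = 5.5699 → s = 28.5699
radial distance = base radius + s = 35 + 28.5699 = 63.5699

63.5699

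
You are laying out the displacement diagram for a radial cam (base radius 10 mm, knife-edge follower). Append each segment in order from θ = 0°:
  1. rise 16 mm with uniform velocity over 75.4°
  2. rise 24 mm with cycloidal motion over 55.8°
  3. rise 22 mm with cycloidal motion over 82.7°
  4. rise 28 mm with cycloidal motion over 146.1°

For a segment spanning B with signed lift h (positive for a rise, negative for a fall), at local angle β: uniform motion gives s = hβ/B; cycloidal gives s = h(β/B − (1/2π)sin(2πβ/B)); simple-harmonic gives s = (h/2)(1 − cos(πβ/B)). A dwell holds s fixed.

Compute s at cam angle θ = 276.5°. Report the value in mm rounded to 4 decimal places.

seg 1 [0°–75.4°] uniform, h=16: full span → s += 16 → s = 16.0000
seg 2 [75.4°–131.2°] cycloidal, h=24: full span → s += 24 → s = 40.0000
seg 3 [131.2°–213.9°] cycloidal, h=22: full span → s += 22 → s = 62.0000
seg 4 [213.9°–360°] cycloidal, h=28: θ=276.5° here. β=62.6, B=146.1. 28·(0.4285 − sin(2π·0.4285)/(2π)) = 10.0613 → s = 72.0613

72.0613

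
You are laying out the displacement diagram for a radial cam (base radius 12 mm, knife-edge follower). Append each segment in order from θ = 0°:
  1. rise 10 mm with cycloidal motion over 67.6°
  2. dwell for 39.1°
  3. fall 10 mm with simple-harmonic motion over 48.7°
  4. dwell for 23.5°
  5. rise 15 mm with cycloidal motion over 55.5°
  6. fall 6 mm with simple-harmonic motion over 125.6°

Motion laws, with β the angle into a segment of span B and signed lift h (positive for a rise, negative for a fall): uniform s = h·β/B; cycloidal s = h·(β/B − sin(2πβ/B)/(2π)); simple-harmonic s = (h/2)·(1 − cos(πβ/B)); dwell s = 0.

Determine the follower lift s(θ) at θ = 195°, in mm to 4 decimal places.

seg 1 [0°–67.6°] cycloidal, h=10: full span → s += 10 → s = 10.0000
seg 2 [67.6°–106.7°] dwell: s stays 10.0000
seg 3 [106.7°–155.4°] simple-harmonic, h=-10: full span → s += -10 → s = 0.0000
seg 4 [155.4°–178.9°] dwell: s stays 0.0000
seg 5 [178.9°–234.4°] cycloidal, h=15: θ=195° here. β=16.1, B=55.5. 15·(0.2901 − sin(2π·0.2901)/(2π)) = 2.0394 → s = 2.0394

2.0394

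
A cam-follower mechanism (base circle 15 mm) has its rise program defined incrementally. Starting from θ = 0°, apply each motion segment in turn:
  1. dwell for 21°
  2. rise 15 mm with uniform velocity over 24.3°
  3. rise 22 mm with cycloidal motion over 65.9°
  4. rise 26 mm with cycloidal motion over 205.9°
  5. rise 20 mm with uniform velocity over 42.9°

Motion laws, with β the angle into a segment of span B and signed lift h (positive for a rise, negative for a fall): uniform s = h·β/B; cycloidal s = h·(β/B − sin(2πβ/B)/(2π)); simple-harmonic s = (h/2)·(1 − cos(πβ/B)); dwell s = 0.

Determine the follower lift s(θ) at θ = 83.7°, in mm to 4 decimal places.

seg 1 [0°–21°] dwell: s stays 0.0000
seg 2 [21°–45.3°] uniform, h=15: full span → s += 15 → s = 15.0000
seg 3 [45.3°–111.2°] cycloidal, h=22: θ=83.7° here. β=38.4, B=65.9. 22·(0.5827 − sin(2π·0.5827)/(2π)) = 14.5581 → s = 29.5581

29.5581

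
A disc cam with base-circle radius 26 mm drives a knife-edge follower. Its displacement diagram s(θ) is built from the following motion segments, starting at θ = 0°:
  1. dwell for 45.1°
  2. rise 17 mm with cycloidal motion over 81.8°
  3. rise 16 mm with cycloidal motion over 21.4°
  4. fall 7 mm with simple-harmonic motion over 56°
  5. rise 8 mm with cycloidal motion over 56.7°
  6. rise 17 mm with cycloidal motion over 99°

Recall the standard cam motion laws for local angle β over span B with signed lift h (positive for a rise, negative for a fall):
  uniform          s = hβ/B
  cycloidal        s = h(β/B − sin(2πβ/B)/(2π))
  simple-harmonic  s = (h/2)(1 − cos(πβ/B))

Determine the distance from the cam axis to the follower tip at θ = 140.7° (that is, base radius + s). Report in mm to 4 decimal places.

seg 1 [0°–45.1°] dwell: s stays 0.0000
seg 2 [45.1°–126.9°] cycloidal, h=17: full span → s += 17 → s = 17.0000
seg 3 [126.9°–148.3°] cycloidal, h=16: θ=140.7° here. β=13.8, B=21.4. 16·(0.6449 − sin(2π·0.6449)/(2π)) = 12.3285 → s = 29.3285
radial distance = base radius + s = 26 + 29.3285 = 55.3285

55.3285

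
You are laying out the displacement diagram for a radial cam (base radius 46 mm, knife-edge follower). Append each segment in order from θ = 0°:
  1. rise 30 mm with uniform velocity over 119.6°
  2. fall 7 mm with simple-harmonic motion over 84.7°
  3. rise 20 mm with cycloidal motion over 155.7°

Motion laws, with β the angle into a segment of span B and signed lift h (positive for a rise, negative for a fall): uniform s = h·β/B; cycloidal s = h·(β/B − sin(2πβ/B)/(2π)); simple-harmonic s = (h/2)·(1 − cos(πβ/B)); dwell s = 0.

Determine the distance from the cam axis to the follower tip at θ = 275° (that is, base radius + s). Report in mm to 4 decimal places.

seg 1 [0°–119.6°] uniform, h=30: full span → s += 30 → s = 30.0000
seg 2 [119.6°–204.3°] simple-harmonic, h=-7: full span → s += -7 → s = 23.0000
seg 3 [204.3°–360°] cycloidal, h=20: θ=275° here. β=70.7, B=155.7. 20·(0.4541 − sin(2π·0.4541)/(2π)) = 8.1758 → s = 31.1758
radial distance = base radius + s = 46 + 31.1758 = 77.1758

77.1758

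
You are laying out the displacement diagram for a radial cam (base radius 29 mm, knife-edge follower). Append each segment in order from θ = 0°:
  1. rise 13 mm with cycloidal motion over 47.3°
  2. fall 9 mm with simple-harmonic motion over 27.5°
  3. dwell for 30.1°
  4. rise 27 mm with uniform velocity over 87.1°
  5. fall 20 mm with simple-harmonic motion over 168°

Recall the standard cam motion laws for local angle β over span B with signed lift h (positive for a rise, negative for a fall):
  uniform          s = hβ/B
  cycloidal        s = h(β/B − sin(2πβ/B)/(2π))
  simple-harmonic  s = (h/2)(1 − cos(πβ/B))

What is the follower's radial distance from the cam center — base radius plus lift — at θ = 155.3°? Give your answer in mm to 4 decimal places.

seg 1 [0°–47.3°] cycloidal, h=13: full span → s += 13 → s = 13.0000
seg 2 [47.3°–74.8°] simple-harmonic, h=-9: full span → s += -9 → s = 4.0000
seg 3 [74.8°–104.9°] dwell: s stays 4.0000
seg 4 [104.9°–192°] uniform, h=27: θ=155.3° here. β=50.4, B=87.1. 27·50.4/87.1 = 15.6234 → s = 19.6234
radial distance = base radius + s = 29 + 19.6234 = 48.6234

48.6234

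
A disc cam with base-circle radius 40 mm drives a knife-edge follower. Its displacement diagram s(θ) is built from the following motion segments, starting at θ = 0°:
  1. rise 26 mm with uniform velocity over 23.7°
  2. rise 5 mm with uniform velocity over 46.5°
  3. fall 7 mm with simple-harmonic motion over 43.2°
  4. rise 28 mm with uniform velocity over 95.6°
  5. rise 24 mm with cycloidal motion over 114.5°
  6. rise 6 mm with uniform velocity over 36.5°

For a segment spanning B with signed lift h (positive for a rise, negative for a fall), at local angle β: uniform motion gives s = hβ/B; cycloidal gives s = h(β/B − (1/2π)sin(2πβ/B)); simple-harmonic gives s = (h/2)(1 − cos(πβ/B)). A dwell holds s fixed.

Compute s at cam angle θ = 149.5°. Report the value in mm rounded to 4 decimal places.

seg 1 [0°–23.7°] uniform, h=26: full span → s += 26 → s = 26.0000
seg 2 [23.7°–70.2°] uniform, h=5: full span → s += 5 → s = 31.0000
seg 3 [70.2°–113.4°] simple-harmonic, h=-7: full span → s += -7 → s = 24.0000
seg 4 [113.4°–209°] uniform, h=28: θ=149.5° here. β=36.1, B=95.6. 28·36.1/95.6 = 10.5732 → s = 34.5732

34.5732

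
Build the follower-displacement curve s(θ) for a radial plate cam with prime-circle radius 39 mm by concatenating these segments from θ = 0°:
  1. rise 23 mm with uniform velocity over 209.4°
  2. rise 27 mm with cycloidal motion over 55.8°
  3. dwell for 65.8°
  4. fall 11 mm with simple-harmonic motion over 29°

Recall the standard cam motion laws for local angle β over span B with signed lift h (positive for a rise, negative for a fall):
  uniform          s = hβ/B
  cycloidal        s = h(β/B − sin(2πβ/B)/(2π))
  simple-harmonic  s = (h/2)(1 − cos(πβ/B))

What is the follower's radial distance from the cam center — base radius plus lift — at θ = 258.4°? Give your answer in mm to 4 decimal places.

seg 1 [0°–209.4°] uniform, h=23: full span → s += 23 → s = 23.0000
seg 2 [209.4°–265.2°] cycloidal, h=27: θ=258.4° here. β=49, B=55.8. 27·(0.8781 − sin(2π·0.8781)/(2π)) = 26.6878 → s = 49.6878
radial distance = base radius + s = 39 + 49.6878 = 88.6878

88.6878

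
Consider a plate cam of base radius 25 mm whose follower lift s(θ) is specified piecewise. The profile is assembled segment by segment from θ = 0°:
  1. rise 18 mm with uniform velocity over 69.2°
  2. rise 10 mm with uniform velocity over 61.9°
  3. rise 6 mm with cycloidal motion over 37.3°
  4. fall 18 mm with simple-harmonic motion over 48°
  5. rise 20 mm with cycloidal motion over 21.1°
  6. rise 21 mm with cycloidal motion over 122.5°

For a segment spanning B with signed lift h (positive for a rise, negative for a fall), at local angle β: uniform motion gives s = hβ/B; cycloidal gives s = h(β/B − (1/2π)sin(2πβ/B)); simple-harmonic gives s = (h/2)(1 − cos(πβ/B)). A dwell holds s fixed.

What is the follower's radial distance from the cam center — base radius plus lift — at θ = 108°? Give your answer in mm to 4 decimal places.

seg 1 [0°–69.2°] uniform, h=18: full span → s += 18 → s = 18.0000
seg 2 [69.2°–131.1°] uniform, h=10: θ=108° here. β=38.8, B=61.9. 10·38.8/61.9 = 6.2682 → s = 24.2682
radial distance = base radius + s = 25 + 24.2682 = 49.2682

49.2682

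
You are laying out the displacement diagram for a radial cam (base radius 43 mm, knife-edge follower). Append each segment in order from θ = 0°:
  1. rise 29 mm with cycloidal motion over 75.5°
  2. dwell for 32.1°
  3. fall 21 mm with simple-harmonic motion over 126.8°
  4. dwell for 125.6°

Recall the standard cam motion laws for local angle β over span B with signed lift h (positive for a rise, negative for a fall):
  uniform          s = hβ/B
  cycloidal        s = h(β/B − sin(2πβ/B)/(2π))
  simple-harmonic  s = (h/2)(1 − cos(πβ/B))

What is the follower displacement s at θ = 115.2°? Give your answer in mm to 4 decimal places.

seg 1 [0°–75.5°] cycloidal, h=29: full span → s += 29 → s = 29.0000
seg 2 [75.5°–107.6°] dwell: s stays 29.0000
seg 3 [107.6°–234.4°] simple-harmonic, h=-21: θ=115.2° here. β=7.6, B=126.8. -21/2·(1 − cos(π·0.0599)) = -0.1856 → s = 28.8144

28.8144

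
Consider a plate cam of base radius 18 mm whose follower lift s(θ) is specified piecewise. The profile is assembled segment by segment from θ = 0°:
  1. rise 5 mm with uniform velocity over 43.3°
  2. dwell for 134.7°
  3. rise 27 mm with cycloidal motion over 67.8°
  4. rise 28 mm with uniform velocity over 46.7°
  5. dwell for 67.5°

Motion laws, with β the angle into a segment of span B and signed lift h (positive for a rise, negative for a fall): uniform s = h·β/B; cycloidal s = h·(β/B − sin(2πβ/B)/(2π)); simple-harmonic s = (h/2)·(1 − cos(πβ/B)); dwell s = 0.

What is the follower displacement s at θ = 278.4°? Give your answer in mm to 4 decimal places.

seg 1 [0°–43.3°] uniform, h=5: full span → s += 5 → s = 5.0000
seg 2 [43.3°–178°] dwell: s stays 5.0000
seg 3 [178°–245.8°] cycloidal, h=27: full span → s += 27 → s = 32.0000
seg 4 [245.8°–292.5°] uniform, h=28: θ=278.4° here. β=32.6, B=46.7. 28·32.6/46.7 = 19.5460 → s = 51.5460

51.5460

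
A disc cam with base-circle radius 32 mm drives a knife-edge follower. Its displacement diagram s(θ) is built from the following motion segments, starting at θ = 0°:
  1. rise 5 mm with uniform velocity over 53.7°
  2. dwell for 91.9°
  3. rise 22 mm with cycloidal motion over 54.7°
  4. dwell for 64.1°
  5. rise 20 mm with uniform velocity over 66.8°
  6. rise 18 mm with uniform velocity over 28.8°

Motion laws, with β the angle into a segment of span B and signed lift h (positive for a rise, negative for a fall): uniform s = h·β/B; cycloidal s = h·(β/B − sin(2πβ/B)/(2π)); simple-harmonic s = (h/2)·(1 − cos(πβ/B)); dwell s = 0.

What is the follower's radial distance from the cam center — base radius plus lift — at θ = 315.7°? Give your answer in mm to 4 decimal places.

seg 1 [0°–53.7°] uniform, h=5: full span → s += 5 → s = 5.0000
seg 2 [53.7°–145.6°] dwell: s stays 5.0000
seg 3 [145.6°–200.3°] cycloidal, h=22: full span → s += 22 → s = 27.0000
seg 4 [200.3°–264.4°] dwell: s stays 27.0000
seg 5 [264.4°–331.2°] uniform, h=20: θ=315.7° here. β=51.3, B=66.8. 20·51.3/66.8 = 15.3593 → s = 42.3593
radial distance = base radius + s = 32 + 42.3593 = 74.3593

74.3593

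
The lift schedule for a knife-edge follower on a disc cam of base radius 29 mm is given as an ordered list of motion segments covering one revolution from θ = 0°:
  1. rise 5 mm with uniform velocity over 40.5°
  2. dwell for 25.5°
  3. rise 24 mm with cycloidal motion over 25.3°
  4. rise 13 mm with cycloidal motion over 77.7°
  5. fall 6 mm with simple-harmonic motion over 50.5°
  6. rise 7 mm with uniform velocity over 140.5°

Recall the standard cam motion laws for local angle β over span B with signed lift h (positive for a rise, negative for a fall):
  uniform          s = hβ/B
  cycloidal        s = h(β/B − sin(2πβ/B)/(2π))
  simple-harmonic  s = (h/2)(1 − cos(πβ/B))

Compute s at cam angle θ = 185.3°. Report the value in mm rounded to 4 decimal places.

seg 1 [0°–40.5°] uniform, h=5: full span → s += 5 → s = 5.0000
seg 2 [40.5°–66°] dwell: s stays 5.0000
seg 3 [66°–91.3°] cycloidal, h=24: full span → s += 24 → s = 29.0000
seg 4 [91.3°–169°] cycloidal, h=13: full span → s += 13 → s = 42.0000
seg 5 [169°–219.5°] simple-harmonic, h=-6: θ=185.3° here. β=16.3, B=50.5. -6/2·(1 − cos(π·0.3228)) = -1.4146 → s = 40.5854

40.5854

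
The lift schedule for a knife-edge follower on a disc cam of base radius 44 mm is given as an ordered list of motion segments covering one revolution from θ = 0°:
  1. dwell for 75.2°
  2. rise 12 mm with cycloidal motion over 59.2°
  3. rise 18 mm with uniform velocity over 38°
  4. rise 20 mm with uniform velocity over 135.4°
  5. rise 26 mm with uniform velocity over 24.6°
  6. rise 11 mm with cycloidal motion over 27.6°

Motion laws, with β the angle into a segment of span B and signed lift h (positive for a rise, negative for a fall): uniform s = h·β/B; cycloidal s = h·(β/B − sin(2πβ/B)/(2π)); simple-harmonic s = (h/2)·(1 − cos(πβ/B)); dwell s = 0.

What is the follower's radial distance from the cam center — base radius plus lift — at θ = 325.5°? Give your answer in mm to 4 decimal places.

seg 1 [0°–75.2°] dwell: s stays 0.0000
seg 2 [75.2°–134.4°] cycloidal, h=12: full span → s += 12 → s = 12.0000
seg 3 [134.4°–172.4°] uniform, h=18: full span → s += 18 → s = 30.0000
seg 4 [172.4°–307.8°] uniform, h=20: full span → s += 20 → s = 50.0000
seg 5 [307.8°–332.4°] uniform, h=26: θ=325.5° here. β=17.7, B=24.6. 26·17.7/24.6 = 18.7073 → s = 68.7073
radial distance = base radius + s = 44 + 68.7073 = 112.7073

112.7073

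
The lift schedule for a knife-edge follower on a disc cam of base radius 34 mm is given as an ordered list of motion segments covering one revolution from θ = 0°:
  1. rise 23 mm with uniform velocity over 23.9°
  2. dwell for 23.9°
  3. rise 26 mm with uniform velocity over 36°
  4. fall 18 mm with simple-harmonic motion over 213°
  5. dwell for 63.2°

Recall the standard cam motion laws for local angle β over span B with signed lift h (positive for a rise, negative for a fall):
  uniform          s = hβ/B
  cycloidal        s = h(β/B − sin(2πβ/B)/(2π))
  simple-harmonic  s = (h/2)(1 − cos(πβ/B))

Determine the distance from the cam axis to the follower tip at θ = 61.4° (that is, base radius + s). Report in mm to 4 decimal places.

seg 1 [0°–23.9°] uniform, h=23: full span → s += 23 → s = 23.0000
seg 2 [23.9°–47.8°] dwell: s stays 23.0000
seg 3 [47.8°–83.8°] uniform, h=26: θ=61.4° here. β=13.6, B=36. 26·13.6/36 = 9.8222 → s = 32.8222
radial distance = base radius + s = 34 + 32.8222 = 66.8222

66.8222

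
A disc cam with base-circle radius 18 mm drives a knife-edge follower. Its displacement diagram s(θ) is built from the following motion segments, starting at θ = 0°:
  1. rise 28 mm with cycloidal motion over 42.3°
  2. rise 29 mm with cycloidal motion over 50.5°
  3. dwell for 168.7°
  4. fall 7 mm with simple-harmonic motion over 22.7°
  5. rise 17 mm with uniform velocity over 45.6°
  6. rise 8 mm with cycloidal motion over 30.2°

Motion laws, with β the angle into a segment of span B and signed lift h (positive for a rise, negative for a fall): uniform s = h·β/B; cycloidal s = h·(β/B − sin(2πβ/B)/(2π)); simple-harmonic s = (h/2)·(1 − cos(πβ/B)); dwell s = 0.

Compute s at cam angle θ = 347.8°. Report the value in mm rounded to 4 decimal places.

seg 1 [0°–42.3°] cycloidal, h=28: full span → s += 28 → s = 28.0000
seg 2 [42.3°–92.8°] cycloidal, h=29: full span → s += 29 → s = 57.0000
seg 3 [92.8°–261.5°] dwell: s stays 57.0000
seg 4 [261.5°–284.2°] simple-harmonic, h=-7: full span → s += -7 → s = 50.0000
seg 5 [284.2°–329.8°] uniform, h=17: full span → s += 17 → s = 67.0000
seg 6 [329.8°–360°] cycloidal, h=8: θ=347.8° here. β=18, B=30.2. 8·(0.5960 − sin(2π·0.5960)/(2π)) = 5.4907 → s = 72.4907

72.4907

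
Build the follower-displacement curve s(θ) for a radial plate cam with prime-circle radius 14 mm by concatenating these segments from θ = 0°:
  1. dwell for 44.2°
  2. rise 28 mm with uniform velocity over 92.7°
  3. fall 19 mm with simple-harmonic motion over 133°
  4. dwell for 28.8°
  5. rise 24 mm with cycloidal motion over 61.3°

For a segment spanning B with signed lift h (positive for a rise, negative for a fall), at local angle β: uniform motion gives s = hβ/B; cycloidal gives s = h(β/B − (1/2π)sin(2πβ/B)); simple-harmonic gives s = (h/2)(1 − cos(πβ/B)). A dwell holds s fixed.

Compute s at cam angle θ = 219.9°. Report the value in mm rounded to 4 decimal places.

seg 1 [0°–44.2°] dwell: s stays 0.0000
seg 2 [44.2°–136.9°] uniform, h=28: full span → s += 28 → s = 28.0000
seg 3 [136.9°–269.9°] simple-harmonic, h=-19: θ=219.9° here. β=83, B=133. -19/2·(1 − cos(π·0.6241)) = -13.1096 → s = 14.8904

14.8904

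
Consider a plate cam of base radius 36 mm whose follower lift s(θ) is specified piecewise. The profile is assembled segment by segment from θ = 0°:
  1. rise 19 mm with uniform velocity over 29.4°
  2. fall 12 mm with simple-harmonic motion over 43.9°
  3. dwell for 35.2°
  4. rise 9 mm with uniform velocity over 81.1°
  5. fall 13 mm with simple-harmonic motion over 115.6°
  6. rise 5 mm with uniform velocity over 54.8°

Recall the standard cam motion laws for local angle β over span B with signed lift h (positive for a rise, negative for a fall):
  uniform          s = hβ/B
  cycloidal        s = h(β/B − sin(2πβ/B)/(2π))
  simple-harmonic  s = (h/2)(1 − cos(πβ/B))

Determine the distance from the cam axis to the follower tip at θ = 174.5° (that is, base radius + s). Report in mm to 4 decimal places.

seg 1 [0°–29.4°] uniform, h=19: full span → s += 19 → s = 19.0000
seg 2 [29.4°–73.3°] simple-harmonic, h=-12: full span → s += -12 → s = 7.0000
seg 3 [73.3°–108.5°] dwell: s stays 7.0000
seg 4 [108.5°–189.6°] uniform, h=9: θ=174.5° here. β=66, B=81.1. 9·66/81.1 = 7.3243 → s = 14.3243
radial distance = base radius + s = 36 + 14.3243 = 50.3243

50.3243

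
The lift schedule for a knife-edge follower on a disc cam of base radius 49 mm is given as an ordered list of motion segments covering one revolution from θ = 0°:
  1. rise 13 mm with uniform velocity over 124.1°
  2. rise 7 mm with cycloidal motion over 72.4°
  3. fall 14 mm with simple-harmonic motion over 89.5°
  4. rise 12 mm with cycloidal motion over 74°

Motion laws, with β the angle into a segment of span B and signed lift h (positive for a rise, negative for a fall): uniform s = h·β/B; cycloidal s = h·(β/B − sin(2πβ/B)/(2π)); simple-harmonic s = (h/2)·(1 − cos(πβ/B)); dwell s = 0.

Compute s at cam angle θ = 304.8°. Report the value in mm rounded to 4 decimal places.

seg 1 [0°–124.1°] uniform, h=13: full span → s += 13 → s = 13.0000
seg 2 [124.1°–196.5°] cycloidal, h=7: full span → s += 7 → s = 20.0000
seg 3 [196.5°–286°] simple-harmonic, h=-14: full span → s += -14 → s = 6.0000
seg 4 [286°–360°] cycloidal, h=12: θ=304.8° here. β=18.8, B=74. 12·(0.2541 − sin(2π·0.2541)/(2π)) = 1.1394 → s = 7.1394

7.1394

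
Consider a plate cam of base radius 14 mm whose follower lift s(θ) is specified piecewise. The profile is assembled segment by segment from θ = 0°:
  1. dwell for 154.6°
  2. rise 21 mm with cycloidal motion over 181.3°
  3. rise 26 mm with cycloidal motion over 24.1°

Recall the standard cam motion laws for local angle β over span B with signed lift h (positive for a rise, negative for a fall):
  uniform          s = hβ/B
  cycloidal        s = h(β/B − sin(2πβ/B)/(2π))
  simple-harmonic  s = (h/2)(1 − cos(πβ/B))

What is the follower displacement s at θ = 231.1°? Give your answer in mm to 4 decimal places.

seg 1 [0°–154.6°] dwell: s stays 0.0000
seg 2 [154.6°–335.9°] cycloidal, h=21: θ=231.1° here. β=76.5, B=181.3. 21·(0.4220 − sin(2π·0.4220)/(2π)) = 7.2869 → s = 7.2869

7.2869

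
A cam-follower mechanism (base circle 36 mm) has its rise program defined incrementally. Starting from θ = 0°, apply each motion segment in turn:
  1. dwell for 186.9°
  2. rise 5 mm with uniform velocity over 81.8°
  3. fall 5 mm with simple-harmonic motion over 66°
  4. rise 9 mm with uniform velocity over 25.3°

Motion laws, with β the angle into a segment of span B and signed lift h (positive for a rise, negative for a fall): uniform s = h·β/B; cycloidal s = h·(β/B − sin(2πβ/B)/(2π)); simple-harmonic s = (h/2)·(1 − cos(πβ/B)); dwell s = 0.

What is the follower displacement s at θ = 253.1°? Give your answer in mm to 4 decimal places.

seg 1 [0°–186.9°] dwell: s stays 0.0000
seg 2 [186.9°–268.7°] uniform, h=5: θ=253.1° here. β=66.2, B=81.8. 5·66.2/81.8 = 4.0465 → s = 4.0465

4.0465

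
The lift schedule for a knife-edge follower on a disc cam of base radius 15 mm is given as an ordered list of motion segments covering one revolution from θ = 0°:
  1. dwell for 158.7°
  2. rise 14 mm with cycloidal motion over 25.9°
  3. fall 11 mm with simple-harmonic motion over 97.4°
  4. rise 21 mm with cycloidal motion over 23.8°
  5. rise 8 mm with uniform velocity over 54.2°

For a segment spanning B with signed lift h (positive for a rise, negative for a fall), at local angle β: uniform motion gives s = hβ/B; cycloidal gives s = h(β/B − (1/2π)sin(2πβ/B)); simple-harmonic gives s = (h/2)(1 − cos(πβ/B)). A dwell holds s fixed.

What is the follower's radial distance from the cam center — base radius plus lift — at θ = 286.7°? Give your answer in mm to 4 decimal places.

seg 1 [0°–158.7°] dwell: s stays 0.0000
seg 2 [158.7°–184.6°] cycloidal, h=14: full span → s += 14 → s = 14.0000
seg 3 [184.6°–282°] simple-harmonic, h=-11: full span → s += -11 → s = 3.0000
seg 4 [282°–305.8°] cycloidal, h=21: θ=286.7° here. β=4.7, B=23.8. 21·(0.1975 − sin(2π·0.1975)/(2π)) = 0.9851 → s = 3.9851
radial distance = base radius + s = 15 + 3.9851 = 18.9851

18.9851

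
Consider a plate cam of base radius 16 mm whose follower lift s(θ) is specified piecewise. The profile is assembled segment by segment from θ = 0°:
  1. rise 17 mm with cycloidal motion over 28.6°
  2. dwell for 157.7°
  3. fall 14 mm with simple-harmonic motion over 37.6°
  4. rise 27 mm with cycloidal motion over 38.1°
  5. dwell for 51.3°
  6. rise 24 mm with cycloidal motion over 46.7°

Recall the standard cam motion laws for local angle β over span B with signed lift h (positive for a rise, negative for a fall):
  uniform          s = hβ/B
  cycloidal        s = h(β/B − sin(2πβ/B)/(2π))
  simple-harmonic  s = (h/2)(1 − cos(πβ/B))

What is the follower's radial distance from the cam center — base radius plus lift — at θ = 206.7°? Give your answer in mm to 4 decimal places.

seg 1 [0°–28.6°] cycloidal, h=17: full span → s += 17 → s = 17.0000
seg 2 [28.6°–186.3°] dwell: s stays 17.0000
seg 3 [186.3°–223.9°] simple-harmonic, h=-14: θ=206.7° here. β=20.4, B=37.6. -14/2·(1 − cos(π·0.5426)) = -7.9330 → s = 9.0670
radial distance = base radius + s = 16 + 9.0670 = 25.0670

25.0670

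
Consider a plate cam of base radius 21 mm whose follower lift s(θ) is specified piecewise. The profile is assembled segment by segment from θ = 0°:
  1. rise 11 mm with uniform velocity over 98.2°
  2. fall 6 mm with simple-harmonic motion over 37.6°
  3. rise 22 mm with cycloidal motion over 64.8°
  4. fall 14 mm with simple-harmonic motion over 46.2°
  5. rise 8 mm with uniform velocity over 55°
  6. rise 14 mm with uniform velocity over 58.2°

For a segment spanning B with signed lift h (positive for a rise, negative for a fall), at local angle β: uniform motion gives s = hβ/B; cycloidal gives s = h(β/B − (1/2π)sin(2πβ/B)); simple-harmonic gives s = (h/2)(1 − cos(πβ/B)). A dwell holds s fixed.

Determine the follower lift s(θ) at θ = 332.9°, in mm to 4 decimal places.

seg 1 [0°–98.2°] uniform, h=11: full span → s += 11 → s = 11.0000
seg 2 [98.2°–135.8°] simple-harmonic, h=-6: full span → s += -6 → s = 5.0000
seg 3 [135.8°–200.6°] cycloidal, h=22: full span → s += 22 → s = 27.0000
seg 4 [200.6°–246.8°] simple-harmonic, h=-14: full span → s += -14 → s = 13.0000
seg 5 [246.8°–301.8°] uniform, h=8: full span → s += 8 → s = 21.0000
seg 6 [301.8°–360°] uniform, h=14: θ=332.9° here. β=31.1, B=58.2. 14·31.1/58.2 = 7.4811 → s = 28.4811

28.4811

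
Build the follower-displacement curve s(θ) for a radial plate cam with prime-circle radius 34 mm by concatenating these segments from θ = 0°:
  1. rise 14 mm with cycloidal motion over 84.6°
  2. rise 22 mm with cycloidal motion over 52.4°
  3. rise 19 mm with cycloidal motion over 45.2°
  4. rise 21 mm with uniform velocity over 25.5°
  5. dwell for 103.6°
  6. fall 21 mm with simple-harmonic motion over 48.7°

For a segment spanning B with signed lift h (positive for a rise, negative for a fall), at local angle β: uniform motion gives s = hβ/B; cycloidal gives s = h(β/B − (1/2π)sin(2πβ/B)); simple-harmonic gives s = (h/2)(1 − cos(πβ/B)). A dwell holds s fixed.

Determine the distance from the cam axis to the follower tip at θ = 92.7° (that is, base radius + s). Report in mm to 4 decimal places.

seg 1 [0°–84.6°] cycloidal, h=14: full span → s += 14 → s = 14.0000
seg 2 [84.6°–137°] cycloidal, h=22: θ=92.7° here. β=8.1, B=52.4. 22·(0.1546 − sin(2π·0.1546)/(2π)) = 0.5100 → s = 14.5100
radial distance = base radius + s = 34 + 14.5100 = 48.5100

48.5100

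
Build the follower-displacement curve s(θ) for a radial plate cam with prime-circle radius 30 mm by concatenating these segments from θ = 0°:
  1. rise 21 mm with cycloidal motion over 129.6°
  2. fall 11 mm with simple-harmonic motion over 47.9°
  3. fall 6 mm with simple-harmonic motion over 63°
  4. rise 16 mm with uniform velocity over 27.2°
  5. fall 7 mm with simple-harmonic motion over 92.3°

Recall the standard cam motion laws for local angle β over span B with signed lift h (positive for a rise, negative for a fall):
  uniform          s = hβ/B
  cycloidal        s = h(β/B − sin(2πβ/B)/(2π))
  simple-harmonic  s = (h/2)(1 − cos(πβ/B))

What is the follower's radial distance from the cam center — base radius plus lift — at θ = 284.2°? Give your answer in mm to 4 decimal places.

seg 1 [0°–129.6°] cycloidal, h=21: full span → s += 21 → s = 21.0000
seg 2 [129.6°–177.5°] simple-harmonic, h=-11: full span → s += -11 → s = 10.0000
seg 3 [177.5°–240.5°] simple-harmonic, h=-6: full span → s += -6 → s = 4.0000
seg 4 [240.5°–267.7°] uniform, h=16: full span → s += 16 → s = 20.0000
seg 5 [267.7°–360°] simple-harmonic, h=-7: θ=284.2° here. β=16.5, B=92.3. -7/2·(1 − cos(π·0.1788)) = -0.5376 → s = 19.4624
radial distance = base radius + s = 30 + 19.4624 = 49.4624

49.4624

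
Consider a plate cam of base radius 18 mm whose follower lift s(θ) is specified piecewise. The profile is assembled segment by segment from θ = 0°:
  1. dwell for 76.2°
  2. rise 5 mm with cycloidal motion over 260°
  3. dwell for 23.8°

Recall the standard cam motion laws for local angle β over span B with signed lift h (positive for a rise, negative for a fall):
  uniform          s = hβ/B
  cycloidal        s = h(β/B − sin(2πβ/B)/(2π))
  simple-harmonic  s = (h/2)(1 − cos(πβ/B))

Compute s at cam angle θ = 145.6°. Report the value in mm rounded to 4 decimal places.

seg 1 [0°–76.2°] dwell: s stays 0.0000
seg 2 [76.2°–336.2°] cycloidal, h=5: θ=145.6° here. β=69.4, B=260. 5·(0.2669 − sin(2π·0.2669)/(2π)) = 0.5433 → s = 0.5433

0.5433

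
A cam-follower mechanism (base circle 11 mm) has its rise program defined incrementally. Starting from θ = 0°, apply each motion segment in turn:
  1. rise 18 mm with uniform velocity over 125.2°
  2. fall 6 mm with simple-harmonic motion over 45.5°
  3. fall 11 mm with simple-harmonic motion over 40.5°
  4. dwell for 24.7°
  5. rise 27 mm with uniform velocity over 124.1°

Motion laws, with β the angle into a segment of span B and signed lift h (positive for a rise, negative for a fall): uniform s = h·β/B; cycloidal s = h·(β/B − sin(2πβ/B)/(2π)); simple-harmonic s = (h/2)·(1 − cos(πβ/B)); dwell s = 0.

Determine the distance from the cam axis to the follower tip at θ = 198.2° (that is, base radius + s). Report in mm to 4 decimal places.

seg 1 [0°–125.2°] uniform, h=18: full span → s += 18 → s = 18.0000
seg 2 [125.2°–170.7°] simple-harmonic, h=-6: full span → s += -6 → s = 12.0000
seg 3 [170.7°–211.2°] simple-harmonic, h=-11: θ=198.2° here. β=27.5, B=40.5. -11/2·(1 − cos(π·0.6790)) = -8.4326 → s = 3.5674
radial distance = base radius + s = 11 + 3.5674 = 14.5674

14.5674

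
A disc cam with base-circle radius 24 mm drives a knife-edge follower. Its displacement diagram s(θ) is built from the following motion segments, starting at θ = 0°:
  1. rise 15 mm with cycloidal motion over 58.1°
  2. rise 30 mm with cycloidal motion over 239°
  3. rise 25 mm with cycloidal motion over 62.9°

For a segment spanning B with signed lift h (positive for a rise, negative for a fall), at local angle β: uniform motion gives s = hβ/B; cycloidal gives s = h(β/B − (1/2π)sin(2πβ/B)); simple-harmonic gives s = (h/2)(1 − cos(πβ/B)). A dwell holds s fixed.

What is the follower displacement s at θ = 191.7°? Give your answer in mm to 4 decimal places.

seg 1 [0°–58.1°] cycloidal, h=15: full span → s += 15 → s = 15.0000
seg 2 [58.1°–297.1°] cycloidal, h=30: θ=191.7° here. β=133.6, B=239. 30·(0.5590 − sin(2π·0.5590)/(2π)) = 18.4995 → s = 33.4995

33.4995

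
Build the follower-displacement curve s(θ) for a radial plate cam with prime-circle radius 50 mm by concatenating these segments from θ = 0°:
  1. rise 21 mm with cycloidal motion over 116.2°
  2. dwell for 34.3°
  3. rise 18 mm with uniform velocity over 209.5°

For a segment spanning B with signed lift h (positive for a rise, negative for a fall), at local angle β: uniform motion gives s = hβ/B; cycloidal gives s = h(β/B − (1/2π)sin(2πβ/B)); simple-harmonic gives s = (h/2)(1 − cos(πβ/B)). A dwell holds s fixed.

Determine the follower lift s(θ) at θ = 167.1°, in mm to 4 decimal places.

seg 1 [0°–116.2°] cycloidal, h=21: full span → s += 21 → s = 21.0000
seg 2 [116.2°–150.5°] dwell: s stays 21.0000
seg 3 [150.5°–360°] uniform, h=18: θ=167.1° here. β=16.6, B=209.5. 18·16.6/209.5 = 1.4263 → s = 22.4263

22.4263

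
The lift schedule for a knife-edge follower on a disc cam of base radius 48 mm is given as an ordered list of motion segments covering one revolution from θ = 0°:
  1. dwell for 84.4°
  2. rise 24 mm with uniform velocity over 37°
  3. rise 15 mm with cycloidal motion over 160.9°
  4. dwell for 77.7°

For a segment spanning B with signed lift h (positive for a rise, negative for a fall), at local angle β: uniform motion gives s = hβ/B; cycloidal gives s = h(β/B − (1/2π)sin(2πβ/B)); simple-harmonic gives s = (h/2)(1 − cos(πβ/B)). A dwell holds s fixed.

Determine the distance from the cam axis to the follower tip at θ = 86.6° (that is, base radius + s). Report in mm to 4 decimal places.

seg 1 [0°–84.4°] dwell: s stays 0.0000
seg 2 [84.4°–121.4°] uniform, h=24: θ=86.6° here. β=2.2, B=37. 24·2.2/37 = 1.4270 → s = 1.4270
radial distance = base radius + s = 48 + 1.4270 = 49.4270

49.4270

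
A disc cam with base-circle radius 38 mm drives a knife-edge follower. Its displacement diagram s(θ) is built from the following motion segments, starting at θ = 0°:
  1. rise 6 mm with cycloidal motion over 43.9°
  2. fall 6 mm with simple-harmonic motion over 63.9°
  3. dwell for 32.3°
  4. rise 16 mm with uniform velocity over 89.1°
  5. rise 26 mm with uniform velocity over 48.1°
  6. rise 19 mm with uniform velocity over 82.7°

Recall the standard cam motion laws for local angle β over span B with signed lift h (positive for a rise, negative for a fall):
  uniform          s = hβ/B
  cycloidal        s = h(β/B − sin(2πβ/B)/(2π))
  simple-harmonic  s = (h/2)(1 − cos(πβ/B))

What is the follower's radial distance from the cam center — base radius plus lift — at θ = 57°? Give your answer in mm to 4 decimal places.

seg 1 [0°–43.9°] cycloidal, h=6: full span → s += 6 → s = 6.0000
seg 2 [43.9°–107.8°] simple-harmonic, h=-6: θ=57° here. β=13.1, B=63.9. -6/2·(1 − cos(π·0.2050)) = -0.6010 → s = 5.3990
radial distance = base radius + s = 38 + 5.3990 = 43.3990

43.3990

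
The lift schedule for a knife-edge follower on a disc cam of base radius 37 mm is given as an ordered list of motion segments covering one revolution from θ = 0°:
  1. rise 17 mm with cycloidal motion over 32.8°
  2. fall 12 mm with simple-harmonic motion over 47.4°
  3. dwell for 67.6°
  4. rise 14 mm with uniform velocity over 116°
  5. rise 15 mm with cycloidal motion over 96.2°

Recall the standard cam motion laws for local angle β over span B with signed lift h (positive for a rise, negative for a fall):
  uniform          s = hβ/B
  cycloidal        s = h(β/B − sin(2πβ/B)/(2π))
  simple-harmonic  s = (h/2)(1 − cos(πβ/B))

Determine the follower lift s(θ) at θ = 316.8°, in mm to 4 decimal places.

seg 1 [0°–32.8°] cycloidal, h=17: full span → s += 17 → s = 17.0000
seg 2 [32.8°–80.2°] simple-harmonic, h=-12: full span → s += -12 → s = 5.0000
seg 3 [80.2°–147.8°] dwell: s stays 5.0000
seg 4 [147.8°–263.8°] uniform, h=14: full span → s += 14 → s = 19.0000
seg 5 [263.8°–360°] cycloidal, h=15: θ=316.8° here. β=53, B=96.2. 15·(0.5509 − sin(2π·0.5509)/(2π)) = 9.0151 → s = 28.0151

28.0151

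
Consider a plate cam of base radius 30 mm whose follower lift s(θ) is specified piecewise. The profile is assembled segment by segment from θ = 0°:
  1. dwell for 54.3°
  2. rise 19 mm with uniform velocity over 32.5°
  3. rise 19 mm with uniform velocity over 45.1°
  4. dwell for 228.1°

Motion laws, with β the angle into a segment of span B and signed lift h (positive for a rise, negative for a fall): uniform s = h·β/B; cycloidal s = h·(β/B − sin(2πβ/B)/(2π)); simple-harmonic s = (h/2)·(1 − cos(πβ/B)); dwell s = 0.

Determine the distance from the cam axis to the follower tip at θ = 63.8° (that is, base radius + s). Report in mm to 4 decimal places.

seg 1 [0°–54.3°] dwell: s stays 0.0000
seg 2 [54.3°–86.8°] uniform, h=19: θ=63.8° here. β=9.5, B=32.5. 19·9.5/32.5 = 5.5538 → s = 5.5538
radial distance = base radius + s = 30 + 5.5538 = 35.5538

35.5538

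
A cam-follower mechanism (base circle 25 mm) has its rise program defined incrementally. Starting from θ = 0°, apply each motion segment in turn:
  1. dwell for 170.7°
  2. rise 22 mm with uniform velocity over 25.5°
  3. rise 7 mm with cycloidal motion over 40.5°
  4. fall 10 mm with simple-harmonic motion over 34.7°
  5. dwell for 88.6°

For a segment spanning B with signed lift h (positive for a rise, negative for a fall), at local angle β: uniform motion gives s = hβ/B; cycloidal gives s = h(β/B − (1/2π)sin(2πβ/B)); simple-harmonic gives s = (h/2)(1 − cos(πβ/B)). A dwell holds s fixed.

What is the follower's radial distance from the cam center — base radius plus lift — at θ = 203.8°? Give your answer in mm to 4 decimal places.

seg 1 [0°–170.7°] dwell: s stays 0.0000
seg 2 [170.7°–196.2°] uniform, h=22: full span → s += 22 → s = 22.0000
seg 3 [196.2°–236.7°] cycloidal, h=7: θ=203.8° here. β=7.6, B=40.5. 7·(0.1877 − sin(2π·0.1877)/(2π)) = 0.2839 → s = 22.2839
radial distance = base radius + s = 25 + 22.2839 = 47.2839

47.2839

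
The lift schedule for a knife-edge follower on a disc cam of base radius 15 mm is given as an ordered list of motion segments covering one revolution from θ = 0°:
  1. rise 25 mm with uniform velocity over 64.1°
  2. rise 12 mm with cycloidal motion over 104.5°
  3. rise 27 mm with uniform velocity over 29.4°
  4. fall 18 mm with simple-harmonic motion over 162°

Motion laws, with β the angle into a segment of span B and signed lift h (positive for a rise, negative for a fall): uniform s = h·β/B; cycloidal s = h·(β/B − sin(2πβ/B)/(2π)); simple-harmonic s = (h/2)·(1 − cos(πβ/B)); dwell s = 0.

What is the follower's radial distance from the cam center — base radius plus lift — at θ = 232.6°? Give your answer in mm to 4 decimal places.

seg 1 [0°–64.1°] uniform, h=25: full span → s += 25 → s = 25.0000
seg 2 [64.1°–168.6°] cycloidal, h=12: full span → s += 12 → s = 37.0000
seg 3 [168.6°–198°] uniform, h=27: full span → s += 27 → s = 64.0000
seg 4 [198°–360°] simple-harmonic, h=-18: θ=232.6° here. β=34.6, B=162. -18/2·(1 − cos(π·0.2136)) = -1.9511 → s = 62.0489
radial distance = base radius + s = 15 + 62.0489 = 77.0489

77.0489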